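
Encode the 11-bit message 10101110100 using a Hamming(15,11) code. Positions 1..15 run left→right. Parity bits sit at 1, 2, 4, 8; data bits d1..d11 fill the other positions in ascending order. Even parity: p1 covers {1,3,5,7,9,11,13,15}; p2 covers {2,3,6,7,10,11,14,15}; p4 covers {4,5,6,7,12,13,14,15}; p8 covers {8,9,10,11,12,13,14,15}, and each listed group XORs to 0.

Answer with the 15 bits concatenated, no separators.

Place data at non-parity positions: p1 p2 1 p4 0 1 0 p8 1 1 1 0 1 0 0
p1 (pos 1,3,5,7,9,11,13,15): XOR of data positions = 1⊕0⊕0⊕1⊕1⊕1⊕0 = 0
p2 (pos 2,3,6,7,10,11,14,15): XOR of data positions = 1⊕1⊕0⊕1⊕1⊕0⊕0 = 0
p4 (pos 4,5,6,7,12,13,14,15): XOR of data positions = 0⊕1⊕0⊕0⊕1⊕0⊕0 = 0
p8 (pos 8,9,10,11,12,13,14,15): XOR of data positions = 1⊕1⊕1⊕0⊕1⊕0⊕0 = 0
Codeword: 001001001110100

001001001110100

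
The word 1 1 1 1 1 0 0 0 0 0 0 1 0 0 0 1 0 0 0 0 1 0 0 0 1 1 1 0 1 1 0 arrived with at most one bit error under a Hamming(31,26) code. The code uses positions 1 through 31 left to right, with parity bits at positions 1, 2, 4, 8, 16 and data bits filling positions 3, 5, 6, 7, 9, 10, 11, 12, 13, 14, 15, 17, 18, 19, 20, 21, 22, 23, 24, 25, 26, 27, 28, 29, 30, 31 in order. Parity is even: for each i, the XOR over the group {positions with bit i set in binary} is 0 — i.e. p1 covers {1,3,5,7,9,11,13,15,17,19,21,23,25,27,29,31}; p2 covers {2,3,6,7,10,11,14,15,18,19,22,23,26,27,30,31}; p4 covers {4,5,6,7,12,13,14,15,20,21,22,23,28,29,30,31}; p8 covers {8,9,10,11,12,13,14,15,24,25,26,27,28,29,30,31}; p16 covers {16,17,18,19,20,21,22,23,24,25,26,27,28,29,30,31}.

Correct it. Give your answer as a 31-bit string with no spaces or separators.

s1 (pos 1,3,5,7,9,11,13,15,17,19,21,23,25,27,29,31): 1⊕1⊕1⊕0⊕0⊕0⊕0⊕0⊕0⊕0⊕1⊕0⊕1⊕1⊕1⊕0 = 1
s2 (pos 2,3,6,7,10,11,14,15,18,19,22,23,26,27,30,31): 1⊕1⊕0⊕0⊕0⊕0⊕0⊕0⊕0⊕0⊕0⊕0⊕1⊕1⊕1⊕0 = 1
s4 (pos 4,5,6,7,12,13,14,15,20,21,22,23,28,29,30,31): 1⊕1⊕0⊕0⊕1⊕0⊕0⊕0⊕0⊕1⊕0⊕0⊕0⊕1⊕1⊕0 = 0
s8 (pos 8,9,10,11,12,13,14,15,24,25,26,27,28,29,30,31): 0⊕0⊕0⊕0⊕1⊕0⊕0⊕0⊕0⊕1⊕1⊕1⊕0⊕1⊕1⊕0 = 0
s16 (pos 16,17,18,19,20,21,22,23,24,25,26,27,28,29,30,31): 1⊕0⊕0⊕0⊕0⊕1⊕0⊕0⊕0⊕1⊕1⊕1⊕0⊕1⊕1⊕0 = 1
Syndrome s16…s1 = 10011 → error at position 19.
Flip position 19: 1111100000010001000010001110110 → 1111100000010001001010001110110

1111100000010001001010001110110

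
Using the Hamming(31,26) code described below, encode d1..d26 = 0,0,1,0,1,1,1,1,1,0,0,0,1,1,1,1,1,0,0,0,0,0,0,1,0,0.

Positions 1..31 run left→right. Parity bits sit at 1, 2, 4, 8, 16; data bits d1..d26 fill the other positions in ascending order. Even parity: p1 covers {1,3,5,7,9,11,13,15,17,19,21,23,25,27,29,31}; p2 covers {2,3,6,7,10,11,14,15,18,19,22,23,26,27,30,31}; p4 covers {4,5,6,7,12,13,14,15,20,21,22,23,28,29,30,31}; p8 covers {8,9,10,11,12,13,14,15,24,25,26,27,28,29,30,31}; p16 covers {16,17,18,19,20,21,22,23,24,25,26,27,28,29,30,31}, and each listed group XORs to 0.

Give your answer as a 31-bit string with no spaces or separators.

Place data at non-parity positions: p1 p2 0 p4 0 1 0 p8 1 1 1 1 1 0 0 p16 0 1 1 1 1 1 0 0 0 0 0 0 1 0 0
p1 (pos 1,3,5,7,9,11,13,15,17,19,21,23,25,27,29,31): XOR of data positions = 0⊕0⊕0⊕1⊕1⊕1⊕0⊕0⊕1⊕1⊕0⊕0⊕0⊕1⊕0 = 0
p2 (pos 2,3,6,7,10,11,14,15,18,19,22,23,26,27,30,31): XOR of data positions = 0⊕1⊕0⊕1⊕1⊕0⊕0⊕1⊕1⊕1⊕0⊕0⊕0⊕0⊕0 = 0
p4 (pos 4,5,6,7,12,13,14,15,20,21,22,23,28,29,30,31): XOR of data positions = 0⊕1⊕0⊕1⊕1⊕0⊕0⊕1⊕1⊕1⊕0⊕0⊕1⊕0⊕0 = 1
p8 (pos 8,9,10,11,12,13,14,15,24,25,26,27,28,29,30,31): XOR of data positions = 1⊕1⊕1⊕1⊕1⊕0⊕0⊕0⊕0⊕0⊕0⊕0⊕1⊕0⊕0 = 0
p16 (pos 16,17,18,19,20,21,22,23,24,25,26,27,28,29,30,31): XOR of data positions = 0⊕1⊕1⊕1⊕1⊕1⊕0⊕0⊕0⊕0⊕0⊕0⊕1⊕0⊕0 = 0
Codeword: 0001010011111000011111000000100

0001010011111000011111000000100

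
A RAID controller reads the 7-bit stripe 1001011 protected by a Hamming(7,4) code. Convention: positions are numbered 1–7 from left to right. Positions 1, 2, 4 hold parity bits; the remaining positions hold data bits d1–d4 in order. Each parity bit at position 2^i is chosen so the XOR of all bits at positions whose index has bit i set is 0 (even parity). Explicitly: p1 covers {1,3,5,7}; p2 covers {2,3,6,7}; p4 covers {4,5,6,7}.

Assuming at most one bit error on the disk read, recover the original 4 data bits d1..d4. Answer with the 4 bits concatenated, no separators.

s1 (pos 1,3,5,7): 1⊕0⊕0⊕1 = 0
s2 (pos 2,3,6,7): 0⊕0⊕1⊕1 = 0
s4 (pos 4,5,6,7): 1⊕0⊕1⊕1 = 1
Syndrome s4…s1 = 100 → error at position 4.
Flip position 4: 1001011 → 1000011
Read data bits from positions 3,5,6,7: 0011

0011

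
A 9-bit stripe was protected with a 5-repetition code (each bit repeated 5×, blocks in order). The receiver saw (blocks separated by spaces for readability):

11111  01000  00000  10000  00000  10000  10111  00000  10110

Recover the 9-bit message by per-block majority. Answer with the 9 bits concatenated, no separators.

100000101

Block 1 (11111): 5 ones → 1
Block 2 (01000): 1 one → 0
Block 3 (00000): 0 ones → 0
Block 4 (10000): 1 one → 0
Block 5 (00000): 0 ones → 0
Block 6 (10000): 1 one → 0
Block 7 (10111): 4 ones → 1
Block 8 (00000): 0 ones → 0
Block 9 (10110): 3 ones → 1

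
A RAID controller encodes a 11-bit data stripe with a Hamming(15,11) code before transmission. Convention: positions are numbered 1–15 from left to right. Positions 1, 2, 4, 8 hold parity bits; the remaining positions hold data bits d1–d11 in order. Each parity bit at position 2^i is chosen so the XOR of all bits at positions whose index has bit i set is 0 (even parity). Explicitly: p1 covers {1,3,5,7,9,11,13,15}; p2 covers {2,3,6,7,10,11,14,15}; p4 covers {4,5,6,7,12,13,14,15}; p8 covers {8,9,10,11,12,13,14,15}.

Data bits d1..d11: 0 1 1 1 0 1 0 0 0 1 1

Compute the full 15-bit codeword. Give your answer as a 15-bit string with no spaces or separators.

110111110100011

Place data at non-parity positions: p1 p2 0 p4 1 1 1 p8 0 1 0 0 0 1 1
p1 (pos 1,3,5,7,9,11,13,15): XOR of data positions = 0⊕1⊕1⊕0⊕0⊕0⊕1 = 1
p2 (pos 2,3,6,7,10,11,14,15): XOR of data positions = 0⊕1⊕1⊕1⊕0⊕1⊕1 = 1
p4 (pos 4,5,6,7,12,13,14,15): XOR of data positions = 1⊕1⊕1⊕0⊕0⊕1⊕1 = 1
p8 (pos 8,9,10,11,12,13,14,15): XOR of data positions = 0⊕1⊕0⊕0⊕0⊕1⊕1 = 1
Codeword: 110111110100011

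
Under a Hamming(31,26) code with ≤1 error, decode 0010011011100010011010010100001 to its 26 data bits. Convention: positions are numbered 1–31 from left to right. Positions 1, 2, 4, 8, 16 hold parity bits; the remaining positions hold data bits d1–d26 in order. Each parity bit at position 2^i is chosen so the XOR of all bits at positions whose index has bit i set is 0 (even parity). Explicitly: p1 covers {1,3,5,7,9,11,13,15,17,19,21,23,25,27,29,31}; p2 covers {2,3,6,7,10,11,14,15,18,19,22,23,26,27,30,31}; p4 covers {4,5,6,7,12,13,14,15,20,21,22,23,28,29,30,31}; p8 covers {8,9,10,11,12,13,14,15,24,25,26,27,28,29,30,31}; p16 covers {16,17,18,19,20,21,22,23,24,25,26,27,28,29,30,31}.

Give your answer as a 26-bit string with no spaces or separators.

10111111001011010010100001

s1 (pos 1,3,5,7,9,11,13,15,17,19,21,23,25,27,29,31): 0⊕1⊕0⊕1⊕1⊕1⊕0⊕1⊕0⊕1⊕1⊕0⊕0⊕0⊕0⊕1 = 0
s2 (pos 2,3,6,7,10,11,14,15,18,19,22,23,26,27,30,31): 0⊕1⊕1⊕1⊕1⊕1⊕0⊕1⊕1⊕1⊕0⊕0⊕1⊕0⊕0⊕1 = 0
s4 (pos 4,5,6,7,12,13,14,15,20,21,22,23,28,29,30,31): 0⊕0⊕1⊕1⊕0⊕0⊕0⊕1⊕0⊕1⊕0⊕0⊕0⊕0⊕0⊕1 = 1
s8 (pos 8,9,10,11,12,13,14,15,24,25,26,27,28,29,30,31): 0⊕1⊕1⊕1⊕0⊕0⊕0⊕1⊕1⊕0⊕1⊕0⊕0⊕0⊕0⊕1 = 1
s16 (pos 16,17,18,19,20,21,22,23,24,25,26,27,28,29,30,31): 0⊕0⊕1⊕1⊕0⊕1⊕0⊕0⊕1⊕0⊕1⊕0⊕0⊕0⊕0⊕1 = 0
Syndrome s16…s1 = 01100 → error at position 12.
Flip position 12: 0010011011100010011010010100001 → 0010011011110010011010010100001
Read data bits from positions 3,5,6,7,9,10,11,12,13,14,15,17,18,19,20,21,22,23,24,25,26,27,28,29,30,31: 10111111001011010010100001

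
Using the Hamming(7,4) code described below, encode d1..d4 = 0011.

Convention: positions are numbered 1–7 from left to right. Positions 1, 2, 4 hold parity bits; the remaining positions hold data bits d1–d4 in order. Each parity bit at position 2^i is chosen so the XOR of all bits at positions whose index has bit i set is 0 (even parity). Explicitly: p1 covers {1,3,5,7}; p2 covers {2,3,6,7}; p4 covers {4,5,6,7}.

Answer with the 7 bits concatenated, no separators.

1000011

Place data at non-parity positions: p1 p2 0 p4 0 1 1
p1 (pos 1,3,5,7): XOR of data positions = 0⊕0⊕1 = 1
p2 (pos 2,3,6,7): XOR of data positions = 0⊕1⊕1 = 0
p4 (pos 4,5,6,7): XOR of data positions = 0⊕1⊕1 = 0
Codeword: 1000011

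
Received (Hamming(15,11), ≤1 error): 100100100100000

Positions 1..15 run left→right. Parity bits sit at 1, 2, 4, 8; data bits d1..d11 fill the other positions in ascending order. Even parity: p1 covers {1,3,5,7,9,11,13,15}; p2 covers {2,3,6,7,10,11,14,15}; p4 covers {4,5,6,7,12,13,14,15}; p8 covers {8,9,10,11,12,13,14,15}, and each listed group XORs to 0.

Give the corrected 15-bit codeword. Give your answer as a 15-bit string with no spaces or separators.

100100110100000

s1 (pos 1,3,5,7,9,11,13,15): 1⊕0⊕0⊕1⊕0⊕0⊕0⊕0 = 0
s2 (pos 2,3,6,7,10,11,14,15): 0⊕0⊕0⊕1⊕1⊕0⊕0⊕0 = 0
s4 (pos 4,5,6,7,12,13,14,15): 1⊕0⊕0⊕1⊕0⊕0⊕0⊕0 = 0
s8 (pos 8,9,10,11,12,13,14,15): 0⊕0⊕1⊕0⊕0⊕0⊕0⊕0 = 1
Syndrome s8…s1 = 1000 → error at position 8.
Flip position 8: 100100100100000 → 100100110100000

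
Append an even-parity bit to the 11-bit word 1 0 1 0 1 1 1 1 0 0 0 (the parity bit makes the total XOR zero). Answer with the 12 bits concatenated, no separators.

XOR of the 11 data bits: 1⊕0⊕1⊕0⊕1⊕1⊕1⊕1⊕0⊕0⊕0 = 0
Parity bit = 0 (so all 12 bits XOR to 0).

101011110000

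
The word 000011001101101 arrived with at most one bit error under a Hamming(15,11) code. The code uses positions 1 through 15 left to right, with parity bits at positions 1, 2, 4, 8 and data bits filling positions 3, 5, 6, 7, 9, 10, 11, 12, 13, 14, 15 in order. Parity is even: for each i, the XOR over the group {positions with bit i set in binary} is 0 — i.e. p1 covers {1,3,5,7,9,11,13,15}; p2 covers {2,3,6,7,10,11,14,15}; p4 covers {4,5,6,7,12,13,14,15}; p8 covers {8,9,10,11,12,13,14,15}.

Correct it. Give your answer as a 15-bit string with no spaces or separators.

s1 (pos 1,3,5,7,9,11,13,15): 0⊕0⊕1⊕0⊕1⊕0⊕1⊕1 = 0
s2 (pos 2,3,6,7,10,11,14,15): 0⊕0⊕1⊕0⊕1⊕0⊕0⊕1 = 1
s4 (pos 4,5,6,7,12,13,14,15): 0⊕1⊕1⊕0⊕1⊕1⊕0⊕1 = 1
s8 (pos 8,9,10,11,12,13,14,15): 0⊕1⊕1⊕0⊕1⊕1⊕0⊕1 = 1
Syndrome s8…s1 = 1110 → error at position 14.
Flip position 14: 000011001101101 → 000011001101111

000011001101111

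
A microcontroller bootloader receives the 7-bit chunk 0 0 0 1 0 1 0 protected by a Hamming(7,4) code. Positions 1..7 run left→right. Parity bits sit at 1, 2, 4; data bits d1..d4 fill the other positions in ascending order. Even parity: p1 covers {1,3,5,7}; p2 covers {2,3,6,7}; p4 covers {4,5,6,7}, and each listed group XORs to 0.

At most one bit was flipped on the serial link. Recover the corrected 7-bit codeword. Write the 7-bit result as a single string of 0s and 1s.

0101010

s1 (pos 1,3,5,7): 0⊕0⊕0⊕0 = 0
s2 (pos 2,3,6,7): 0⊕0⊕1⊕0 = 1
s4 (pos 4,5,6,7): 1⊕0⊕1⊕0 = 0
Syndrome s4…s1 = 010 → error at position 2.
Flip position 2: 0001010 → 0101010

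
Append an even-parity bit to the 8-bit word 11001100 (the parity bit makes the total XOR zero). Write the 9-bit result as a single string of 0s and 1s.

XOR of the 8 data bits: 1⊕1⊕0⊕0⊕1⊕1⊕0⊕0 = 0
Parity bit = 0 (so all 9 bits XOR to 0).

110011000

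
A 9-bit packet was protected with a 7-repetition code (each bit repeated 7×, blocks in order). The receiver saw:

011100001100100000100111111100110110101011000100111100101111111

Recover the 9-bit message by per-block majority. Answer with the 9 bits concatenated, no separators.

Block 1 (0111000): 3 ones → 0
Block 2 (0110010): 3 ones → 0
Block 3 (0000100): 1 one → 0
Block 4 (1111111): 7 ones → 1
Block 5 (0011011): 4 ones → 1
Block 6 (0101011): 4 ones → 1
Block 7 (0001001): 2 ones → 0
Block 8 (1110010): 4 ones → 1
Block 9 (1111111): 7 ones → 1

000111011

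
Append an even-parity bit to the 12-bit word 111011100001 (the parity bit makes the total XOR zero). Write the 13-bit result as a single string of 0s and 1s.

1110111000011

XOR of the 12 data bits: 1⊕1⊕1⊕0⊕1⊕1⊕1⊕0⊕0⊕0⊕0⊕1 = 1
Parity bit = 1 (so all 13 bits XOR to 0).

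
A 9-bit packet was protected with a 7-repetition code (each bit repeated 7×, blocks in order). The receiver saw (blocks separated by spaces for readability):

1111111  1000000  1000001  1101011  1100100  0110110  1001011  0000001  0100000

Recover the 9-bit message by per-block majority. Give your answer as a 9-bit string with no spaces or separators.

100101100

Block 1 (1111111): 7 ones → 1
Block 2 (1000000): 1 one → 0
Block 3 (1000001): 2 ones → 0
Block 4 (1101011): 5 ones → 1
Block 5 (1100100): 3 ones → 0
Block 6 (0110110): 4 ones → 1
Block 7 (1001011): 4 ones → 1
Block 8 (0000001): 1 one → 0
Block 9 (0100000): 1 one → 0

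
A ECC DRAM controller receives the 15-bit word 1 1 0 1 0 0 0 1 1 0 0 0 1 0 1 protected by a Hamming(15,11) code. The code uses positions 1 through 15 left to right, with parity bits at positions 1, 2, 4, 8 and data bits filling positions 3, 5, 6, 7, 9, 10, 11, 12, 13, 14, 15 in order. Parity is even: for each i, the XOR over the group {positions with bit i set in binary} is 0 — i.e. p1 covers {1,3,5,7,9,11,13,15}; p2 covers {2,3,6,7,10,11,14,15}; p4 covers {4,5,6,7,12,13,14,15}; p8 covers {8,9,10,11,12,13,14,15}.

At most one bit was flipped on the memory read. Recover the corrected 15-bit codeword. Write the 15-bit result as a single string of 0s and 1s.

s1 (pos 1,3,5,7,9,11,13,15): 1⊕0⊕0⊕0⊕1⊕0⊕1⊕1 = 0
s2 (pos 2,3,6,7,10,11,14,15): 1⊕0⊕0⊕0⊕0⊕0⊕0⊕1 = 0
s4 (pos 4,5,6,7,12,13,14,15): 1⊕0⊕0⊕0⊕0⊕1⊕0⊕1 = 1
s8 (pos 8,9,10,11,12,13,14,15): 1⊕1⊕0⊕0⊕0⊕1⊕0⊕1 = 0
Syndrome s8…s1 = 0100 → error at position 4.
Flip position 4: 110100011000101 → 110000011000101

110000011000101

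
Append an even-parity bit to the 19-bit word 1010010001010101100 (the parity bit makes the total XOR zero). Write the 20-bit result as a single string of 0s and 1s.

XOR of the 19 data bits: 1⊕0⊕1⊕0⊕0⊕1⊕0⊕0⊕0⊕1⊕0⊕1⊕0⊕1⊕0⊕1⊕1⊕0⊕0 = 0
Parity bit = 0 (so all 20 bits XOR to 0).

10100100010101011000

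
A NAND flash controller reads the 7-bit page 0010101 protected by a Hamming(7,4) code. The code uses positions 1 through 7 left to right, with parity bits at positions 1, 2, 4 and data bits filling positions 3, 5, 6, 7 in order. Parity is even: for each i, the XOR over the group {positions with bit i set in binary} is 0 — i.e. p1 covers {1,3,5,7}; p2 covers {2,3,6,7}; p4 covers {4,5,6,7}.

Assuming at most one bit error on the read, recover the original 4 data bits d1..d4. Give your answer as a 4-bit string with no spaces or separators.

1101

s1 (pos 1,3,5,7): 0⊕1⊕1⊕1 = 1
s2 (pos 2,3,6,7): 0⊕1⊕0⊕1 = 0
s4 (pos 4,5,6,7): 0⊕1⊕0⊕1 = 0
Syndrome s4…s1 = 001 → error at position 1.
Flip position 1: 0010101 → 1010101
Read data bits from positions 3,5,6,7: 1101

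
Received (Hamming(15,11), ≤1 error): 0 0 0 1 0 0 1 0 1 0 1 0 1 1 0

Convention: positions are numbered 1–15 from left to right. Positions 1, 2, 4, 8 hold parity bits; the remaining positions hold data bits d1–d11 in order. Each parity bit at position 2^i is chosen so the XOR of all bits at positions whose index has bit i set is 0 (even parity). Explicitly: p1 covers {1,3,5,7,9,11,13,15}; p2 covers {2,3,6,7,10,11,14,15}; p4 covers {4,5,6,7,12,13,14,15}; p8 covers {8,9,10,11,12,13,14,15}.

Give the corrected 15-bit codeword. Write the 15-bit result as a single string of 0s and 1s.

010100101010110

s1 (pos 1,3,5,7,9,11,13,15): 0⊕0⊕0⊕1⊕1⊕1⊕1⊕0 = 0
s2 (pos 2,3,6,7,10,11,14,15): 0⊕0⊕0⊕1⊕0⊕1⊕1⊕0 = 1
s4 (pos 4,5,6,7,12,13,14,15): 1⊕0⊕0⊕1⊕0⊕1⊕1⊕0 = 0
s8 (pos 8,9,10,11,12,13,14,15): 0⊕1⊕0⊕1⊕0⊕1⊕1⊕0 = 0
Syndrome s8…s1 = 0010 → error at position 2.
Flip position 2: 000100101010110 → 010100101010110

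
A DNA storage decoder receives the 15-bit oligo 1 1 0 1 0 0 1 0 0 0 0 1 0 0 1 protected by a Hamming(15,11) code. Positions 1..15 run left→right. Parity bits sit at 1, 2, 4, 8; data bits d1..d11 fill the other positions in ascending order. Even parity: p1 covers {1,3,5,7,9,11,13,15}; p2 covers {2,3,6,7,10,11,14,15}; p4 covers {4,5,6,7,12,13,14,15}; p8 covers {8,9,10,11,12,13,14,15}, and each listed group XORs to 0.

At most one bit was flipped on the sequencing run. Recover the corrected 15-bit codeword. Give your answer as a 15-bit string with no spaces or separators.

s1 (pos 1,3,5,7,9,11,13,15): 1⊕0⊕0⊕1⊕0⊕0⊕0⊕1 = 1
s2 (pos 2,3,6,7,10,11,14,15): 1⊕0⊕0⊕1⊕0⊕0⊕0⊕1 = 1
s4 (pos 4,5,6,7,12,13,14,15): 1⊕0⊕0⊕1⊕1⊕0⊕0⊕1 = 0
s8 (pos 8,9,10,11,12,13,14,15): 0⊕0⊕0⊕0⊕1⊕0⊕0⊕1 = 0
Syndrome s8…s1 = 0011 → error at position 3.
Flip position 3: 110100100001001 → 111100100001001

111100100001001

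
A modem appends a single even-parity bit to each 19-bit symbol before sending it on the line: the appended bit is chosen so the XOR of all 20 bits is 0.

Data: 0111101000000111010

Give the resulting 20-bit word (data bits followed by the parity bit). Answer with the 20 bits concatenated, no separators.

01111010000001110101

XOR of the 19 data bits: 0⊕1⊕1⊕1⊕1⊕0⊕1⊕0⊕0⊕0⊕0⊕0⊕0⊕1⊕1⊕1⊕0⊕1⊕0 = 1
Parity bit = 1 (so all 20 bits XOR to 0).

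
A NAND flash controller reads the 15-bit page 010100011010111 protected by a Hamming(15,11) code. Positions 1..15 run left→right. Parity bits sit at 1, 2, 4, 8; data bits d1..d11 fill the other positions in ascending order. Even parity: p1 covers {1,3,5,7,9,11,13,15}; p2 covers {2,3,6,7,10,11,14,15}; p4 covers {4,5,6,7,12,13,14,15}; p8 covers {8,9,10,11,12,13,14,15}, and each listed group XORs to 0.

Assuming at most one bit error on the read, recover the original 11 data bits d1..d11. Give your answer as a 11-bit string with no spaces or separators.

00001010111

s1 (pos 1,3,5,7,9,11,13,15): 0⊕0⊕0⊕0⊕1⊕1⊕1⊕1 = 0
s2 (pos 2,3,6,7,10,11,14,15): 1⊕0⊕0⊕0⊕0⊕1⊕1⊕1 = 0
s4 (pos 4,5,6,7,12,13,14,15): 1⊕0⊕0⊕0⊕0⊕1⊕1⊕1 = 0
s8 (pos 8,9,10,11,12,13,14,15): 1⊕1⊕0⊕1⊕0⊕1⊕1⊕1 = 0
Syndrome s8…s1 = 0000 → no error.
Read data bits from positions 3,5,6,7,9,10,11,12,13,14,15: 00001010111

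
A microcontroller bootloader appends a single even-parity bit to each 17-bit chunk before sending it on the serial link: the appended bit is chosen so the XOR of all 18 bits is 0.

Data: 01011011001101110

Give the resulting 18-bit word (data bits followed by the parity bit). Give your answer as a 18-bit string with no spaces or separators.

010110110011011100

XOR of the 17 data bits: 0⊕1⊕0⊕1⊕1⊕0⊕1⊕1⊕0⊕0⊕1⊕1⊕0⊕1⊕1⊕1⊕0 = 0
Parity bit = 0 (so all 18 bits XOR to 0).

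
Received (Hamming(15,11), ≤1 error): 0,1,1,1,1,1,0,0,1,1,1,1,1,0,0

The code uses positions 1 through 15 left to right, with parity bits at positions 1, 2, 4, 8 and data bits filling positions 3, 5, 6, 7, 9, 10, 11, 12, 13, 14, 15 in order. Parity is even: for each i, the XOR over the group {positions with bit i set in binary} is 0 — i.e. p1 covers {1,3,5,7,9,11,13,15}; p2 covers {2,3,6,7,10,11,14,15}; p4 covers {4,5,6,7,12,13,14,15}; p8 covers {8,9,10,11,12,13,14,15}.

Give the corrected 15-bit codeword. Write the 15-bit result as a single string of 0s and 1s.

s1 (pos 1,3,5,7,9,11,13,15): 0⊕1⊕1⊕0⊕1⊕1⊕1⊕0 = 1
s2 (pos 2,3,6,7,10,11,14,15): 1⊕1⊕1⊕0⊕1⊕1⊕0⊕0 = 1
s4 (pos 4,5,6,7,12,13,14,15): 1⊕1⊕1⊕0⊕1⊕1⊕0⊕0 = 1
s8 (pos 8,9,10,11,12,13,14,15): 0⊕1⊕1⊕1⊕1⊕1⊕0⊕0 = 1
Syndrome s8…s1 = 1111 → error at position 15.
Flip position 15: 011111001111100 → 011111001111101

011111001111101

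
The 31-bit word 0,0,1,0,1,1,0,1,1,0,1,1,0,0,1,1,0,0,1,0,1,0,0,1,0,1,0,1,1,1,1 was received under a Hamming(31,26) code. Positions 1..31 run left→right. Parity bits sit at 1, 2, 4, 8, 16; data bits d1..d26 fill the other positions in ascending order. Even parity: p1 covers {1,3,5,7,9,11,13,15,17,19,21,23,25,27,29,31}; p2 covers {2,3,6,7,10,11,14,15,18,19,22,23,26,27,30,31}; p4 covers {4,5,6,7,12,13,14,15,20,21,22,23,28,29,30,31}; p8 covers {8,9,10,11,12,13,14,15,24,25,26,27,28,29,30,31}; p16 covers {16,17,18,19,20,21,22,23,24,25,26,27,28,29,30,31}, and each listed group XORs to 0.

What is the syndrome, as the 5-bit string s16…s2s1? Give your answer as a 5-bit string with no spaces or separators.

s1 (pos 1,3,5,7,9,11,13,15,17,19,21,23,25,27,29,31): 0⊕1⊕1⊕0⊕1⊕1⊕0⊕1⊕0⊕1⊕1⊕0⊕0⊕0⊕1⊕1 = 1
s2 (pos 2,3,6,7,10,11,14,15,18,19,22,23,26,27,30,31): 0⊕1⊕1⊕0⊕0⊕1⊕0⊕1⊕0⊕1⊕0⊕0⊕1⊕0⊕1⊕1 = 0
s4 (pos 4,5,6,7,12,13,14,15,20,21,22,23,28,29,30,31): 0⊕1⊕1⊕0⊕1⊕0⊕0⊕1⊕0⊕1⊕0⊕0⊕1⊕1⊕1⊕1 = 1
s8 (pos 8,9,10,11,12,13,14,15,24,25,26,27,28,29,30,31): 1⊕1⊕0⊕1⊕1⊕0⊕0⊕1⊕1⊕0⊕1⊕0⊕1⊕1⊕1⊕1 = 1
s16 (pos 16,17,18,19,20,21,22,23,24,25,26,27,28,29,30,31): 1⊕0⊕0⊕1⊕0⊕1⊕0⊕0⊕1⊕0⊕1⊕0⊕1⊕1⊕1⊕1 = 1
Syndrome s16…s1 = 11101 → error at position 29.

11101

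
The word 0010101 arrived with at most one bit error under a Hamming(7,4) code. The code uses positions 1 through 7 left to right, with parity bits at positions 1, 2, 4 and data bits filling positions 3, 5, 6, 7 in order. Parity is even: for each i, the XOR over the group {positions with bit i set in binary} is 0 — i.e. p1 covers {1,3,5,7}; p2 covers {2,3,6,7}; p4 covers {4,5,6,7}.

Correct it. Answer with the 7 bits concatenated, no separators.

1010101

s1 (pos 1,3,5,7): 0⊕1⊕1⊕1 = 1
s2 (pos 2,3,6,7): 0⊕1⊕0⊕1 = 0
s4 (pos 4,5,6,7): 0⊕1⊕0⊕1 = 0
Syndrome s4…s1 = 001 → error at position 1.
Flip position 1: 0010101 → 1010101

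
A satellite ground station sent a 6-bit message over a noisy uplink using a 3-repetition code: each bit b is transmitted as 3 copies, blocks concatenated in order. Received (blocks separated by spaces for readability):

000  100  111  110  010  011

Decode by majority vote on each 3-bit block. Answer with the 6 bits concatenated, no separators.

Block 1 (000): 0 ones → 0
Block 2 (100): 1 one → 0
Block 3 (111): 3 ones → 1
Block 4 (110): 2 ones → 1
Block 5 (010): 1 one → 0
Block 6 (011): 2 ones → 1

001101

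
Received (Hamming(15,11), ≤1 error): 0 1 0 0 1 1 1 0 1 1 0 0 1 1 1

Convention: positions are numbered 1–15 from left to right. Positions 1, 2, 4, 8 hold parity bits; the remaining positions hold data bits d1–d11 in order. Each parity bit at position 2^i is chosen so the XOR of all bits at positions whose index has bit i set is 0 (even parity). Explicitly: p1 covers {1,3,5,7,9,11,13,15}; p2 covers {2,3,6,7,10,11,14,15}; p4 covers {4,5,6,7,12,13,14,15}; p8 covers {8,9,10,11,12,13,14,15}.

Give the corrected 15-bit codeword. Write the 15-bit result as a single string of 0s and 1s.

s1 (pos 1,3,5,7,9,11,13,15): 0⊕0⊕1⊕1⊕1⊕0⊕1⊕1 = 1
s2 (pos 2,3,6,7,10,11,14,15): 1⊕0⊕1⊕1⊕1⊕0⊕1⊕1 = 0
s4 (pos 4,5,6,7,12,13,14,15): 0⊕1⊕1⊕1⊕0⊕1⊕1⊕1 = 0
s8 (pos 8,9,10,11,12,13,14,15): 0⊕1⊕1⊕0⊕0⊕1⊕1⊕1 = 1
Syndrome s8…s1 = 1001 → error at position 9.
Flip position 9: 010011101100111 → 010011100100111

010011100100111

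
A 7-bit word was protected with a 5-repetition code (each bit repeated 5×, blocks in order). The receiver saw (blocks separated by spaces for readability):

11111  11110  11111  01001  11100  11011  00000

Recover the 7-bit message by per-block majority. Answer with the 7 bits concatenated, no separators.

1110110

Block 1 (11111): 5 ones → 1
Block 2 (11110): 4 ones → 1
Block 3 (11111): 5 ones → 1
Block 4 (01001): 2 ones → 0
Block 5 (11100): 3 ones → 1
Block 6 (11011): 4 ones → 1
Block 7 (00000): 0 ones → 0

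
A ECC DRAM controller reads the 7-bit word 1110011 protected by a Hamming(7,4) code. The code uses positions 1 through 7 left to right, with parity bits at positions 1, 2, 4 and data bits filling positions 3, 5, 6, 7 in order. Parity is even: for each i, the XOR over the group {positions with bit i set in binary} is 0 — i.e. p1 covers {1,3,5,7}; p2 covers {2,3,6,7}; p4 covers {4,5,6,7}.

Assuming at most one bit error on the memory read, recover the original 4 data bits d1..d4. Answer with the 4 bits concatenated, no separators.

s1 (pos 1,3,5,7): 1⊕1⊕0⊕1 = 1
s2 (pos 2,3,6,7): 1⊕1⊕1⊕1 = 0
s4 (pos 4,5,6,7): 0⊕0⊕1⊕1 = 0
Syndrome s4…s1 = 001 → error at position 1.
Flip position 1: 1110011 → 0110011
Read data bits from positions 3,5,6,7: 1011

1011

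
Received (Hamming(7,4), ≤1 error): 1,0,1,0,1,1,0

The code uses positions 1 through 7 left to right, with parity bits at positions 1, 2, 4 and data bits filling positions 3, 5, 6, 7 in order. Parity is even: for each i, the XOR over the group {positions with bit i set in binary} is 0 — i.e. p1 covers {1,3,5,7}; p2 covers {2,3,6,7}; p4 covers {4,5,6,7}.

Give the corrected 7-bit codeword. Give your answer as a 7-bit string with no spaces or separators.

s1 (pos 1,3,5,7): 1⊕1⊕1⊕0 = 1
s2 (pos 2,3,6,7): 0⊕1⊕1⊕0 = 0
s4 (pos 4,5,6,7): 0⊕1⊕1⊕0 = 0
Syndrome s4…s1 = 001 → error at position 1.
Flip position 1: 1010110 → 0010110

0010110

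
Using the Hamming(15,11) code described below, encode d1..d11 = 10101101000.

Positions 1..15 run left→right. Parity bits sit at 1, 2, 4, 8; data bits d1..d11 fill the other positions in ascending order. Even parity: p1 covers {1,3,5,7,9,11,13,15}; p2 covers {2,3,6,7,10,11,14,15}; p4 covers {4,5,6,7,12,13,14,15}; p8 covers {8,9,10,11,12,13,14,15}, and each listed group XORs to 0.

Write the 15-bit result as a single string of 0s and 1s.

011001011101000

Place data at non-parity positions: p1 p2 1 p4 0 1 0 p8 1 1 0 1 0 0 0
p1 (pos 1,3,5,7,9,11,13,15): XOR of data positions = 1⊕0⊕0⊕1⊕0⊕0⊕0 = 0
p2 (pos 2,3,6,7,10,11,14,15): XOR of data positions = 1⊕1⊕0⊕1⊕0⊕0⊕0 = 1
p4 (pos 4,5,6,7,12,13,14,15): XOR of data positions = 0⊕1⊕0⊕1⊕0⊕0⊕0 = 0
p8 (pos 8,9,10,11,12,13,14,15): XOR of data positions = 1⊕1⊕0⊕1⊕0⊕0⊕0 = 1
Codeword: 011001011101000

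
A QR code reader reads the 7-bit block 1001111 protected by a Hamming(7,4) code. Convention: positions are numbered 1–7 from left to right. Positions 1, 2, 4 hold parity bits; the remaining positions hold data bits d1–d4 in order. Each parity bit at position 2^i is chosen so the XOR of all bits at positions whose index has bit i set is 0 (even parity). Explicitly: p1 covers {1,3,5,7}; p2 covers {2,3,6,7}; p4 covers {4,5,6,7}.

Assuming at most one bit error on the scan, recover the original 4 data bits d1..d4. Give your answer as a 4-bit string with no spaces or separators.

s1 (pos 1,3,5,7): 1⊕0⊕1⊕1 = 1
s2 (pos 2,3,6,7): 0⊕0⊕1⊕1 = 0
s4 (pos 4,5,6,7): 1⊕1⊕1⊕1 = 0
Syndrome s4…s1 = 001 → error at position 1.
Flip position 1: 1001111 → 0001111
Read data bits from positions 3,5,6,7: 0111

0111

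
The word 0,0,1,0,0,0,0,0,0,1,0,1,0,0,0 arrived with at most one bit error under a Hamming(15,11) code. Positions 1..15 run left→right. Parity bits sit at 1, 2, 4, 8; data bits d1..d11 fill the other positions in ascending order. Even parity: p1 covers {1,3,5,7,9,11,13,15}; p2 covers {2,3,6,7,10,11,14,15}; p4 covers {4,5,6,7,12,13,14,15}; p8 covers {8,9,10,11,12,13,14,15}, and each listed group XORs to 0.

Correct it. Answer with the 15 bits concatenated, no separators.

s1 (pos 1,3,5,7,9,11,13,15): 0⊕1⊕0⊕0⊕0⊕0⊕0⊕0 = 1
s2 (pos 2,3,6,7,10,11,14,15): 0⊕1⊕0⊕0⊕1⊕0⊕0⊕0 = 0
s4 (pos 4,5,6,7,12,13,14,15): 0⊕0⊕0⊕0⊕1⊕0⊕0⊕0 = 1
s8 (pos 8,9,10,11,12,13,14,15): 0⊕0⊕1⊕0⊕1⊕0⊕0⊕0 = 0
Syndrome s8…s1 = 0101 → error at position 5.
Flip position 5: 001000000101000 → 001010000101000

001010000101000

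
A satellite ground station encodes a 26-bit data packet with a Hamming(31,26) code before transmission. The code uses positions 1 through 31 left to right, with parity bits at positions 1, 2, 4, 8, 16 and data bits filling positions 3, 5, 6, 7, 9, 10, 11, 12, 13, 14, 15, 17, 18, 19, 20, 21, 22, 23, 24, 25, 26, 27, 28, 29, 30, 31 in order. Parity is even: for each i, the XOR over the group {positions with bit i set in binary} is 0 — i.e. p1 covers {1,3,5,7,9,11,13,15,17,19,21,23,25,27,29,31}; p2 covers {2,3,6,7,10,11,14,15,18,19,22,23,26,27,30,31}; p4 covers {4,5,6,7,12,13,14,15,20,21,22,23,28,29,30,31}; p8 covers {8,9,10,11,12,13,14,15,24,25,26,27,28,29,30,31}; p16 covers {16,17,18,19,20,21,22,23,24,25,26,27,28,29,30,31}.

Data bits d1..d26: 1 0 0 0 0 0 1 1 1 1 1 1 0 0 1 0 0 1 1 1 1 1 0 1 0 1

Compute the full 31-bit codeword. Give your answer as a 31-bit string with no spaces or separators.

0010000100111111100100111110101

Place data at non-parity positions: p1 p2 1 p4 0 0 0 p8 0 0 1 1 1 1 1 p16 1 0 0 1 0 0 1 1 1 1 1 0 1 0 1
p1 (pos 1,3,5,7,9,11,13,15,17,19,21,23,25,27,29,31): XOR of data positions = 1⊕0⊕0⊕0⊕1⊕1⊕1⊕1⊕0⊕0⊕1⊕1⊕1⊕1⊕1 = 0
p2 (pos 2,3,6,7,10,11,14,15,18,19,22,23,26,27,30,31): XOR of data positions = 1⊕0⊕0⊕0⊕1⊕1⊕1⊕0⊕0⊕0⊕1⊕1⊕1⊕0⊕1 = 0
p4 (pos 4,5,6,7,12,13,14,15,20,21,22,23,28,29,30,31): XOR of data positions = 0⊕0⊕0⊕1⊕1⊕1⊕1⊕1⊕0⊕0⊕1⊕0⊕1⊕0⊕1 = 0
p8 (pos 8,9,10,11,12,13,14,15,24,25,26,27,28,29,30,31): XOR of data positions = 0⊕0⊕1⊕1⊕1⊕1⊕1⊕1⊕1⊕1⊕1⊕0⊕1⊕0⊕1 = 1
p16 (pos 16,17,18,19,20,21,22,23,24,25,26,27,28,29,30,31): XOR of data positions = 1⊕0⊕0⊕1⊕0⊕0⊕1⊕1⊕1⊕1⊕1⊕0⊕1⊕0⊕1 = 1
Codeword: 0010000100111111100100111110101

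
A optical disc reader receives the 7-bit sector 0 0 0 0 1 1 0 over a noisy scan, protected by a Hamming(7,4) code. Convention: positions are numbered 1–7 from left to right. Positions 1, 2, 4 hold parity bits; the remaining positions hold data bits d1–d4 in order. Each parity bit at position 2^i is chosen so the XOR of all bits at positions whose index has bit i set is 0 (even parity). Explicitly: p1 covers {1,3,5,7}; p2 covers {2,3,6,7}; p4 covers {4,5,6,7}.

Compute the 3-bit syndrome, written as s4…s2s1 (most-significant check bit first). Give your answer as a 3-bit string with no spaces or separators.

s1 (pos 1,3,5,7): 0⊕0⊕1⊕0 = 1
s2 (pos 2,3,6,7): 0⊕0⊕1⊕0 = 1
s4 (pos 4,5,6,7): 0⊕1⊕1⊕0 = 0
Syndrome s4…s1 = 011 → error at position 3.

011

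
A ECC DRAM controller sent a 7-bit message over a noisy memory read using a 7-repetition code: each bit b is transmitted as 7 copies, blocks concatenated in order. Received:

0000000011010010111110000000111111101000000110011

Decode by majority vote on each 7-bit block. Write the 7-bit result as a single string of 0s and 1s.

Block 1 (0000000): 0 ones → 0
Block 2 (0110100): 3 ones → 0
Block 3 (1011111): 6 ones → 1
Block 4 (0000000): 0 ones → 0
Block 5 (1111111): 7 ones → 1
Block 6 (0100000): 1 one → 0
Block 7 (0110011): 4 ones → 1

0010101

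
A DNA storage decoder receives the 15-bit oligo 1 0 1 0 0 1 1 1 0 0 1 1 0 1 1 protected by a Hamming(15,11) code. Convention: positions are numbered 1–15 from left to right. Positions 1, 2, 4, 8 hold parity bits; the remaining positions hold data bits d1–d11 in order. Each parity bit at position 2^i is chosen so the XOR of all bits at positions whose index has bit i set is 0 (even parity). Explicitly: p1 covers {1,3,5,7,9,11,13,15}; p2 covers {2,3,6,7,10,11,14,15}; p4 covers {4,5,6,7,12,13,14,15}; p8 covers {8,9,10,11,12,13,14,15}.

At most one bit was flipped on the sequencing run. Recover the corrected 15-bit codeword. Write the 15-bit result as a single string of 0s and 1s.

s1 (pos 1,3,5,7,9,11,13,15): 1⊕1⊕0⊕1⊕0⊕1⊕0⊕1 = 1
s2 (pos 2,3,6,7,10,11,14,15): 0⊕1⊕1⊕1⊕0⊕1⊕1⊕1 = 0
s4 (pos 4,5,6,7,12,13,14,15): 0⊕0⊕1⊕1⊕1⊕0⊕1⊕1 = 1
s8 (pos 8,9,10,11,12,13,14,15): 1⊕0⊕0⊕1⊕1⊕0⊕1⊕1 = 1
Syndrome s8…s1 = 1101 → error at position 13.
Flip position 13: 101001110011011 → 101001110011111

101001110011111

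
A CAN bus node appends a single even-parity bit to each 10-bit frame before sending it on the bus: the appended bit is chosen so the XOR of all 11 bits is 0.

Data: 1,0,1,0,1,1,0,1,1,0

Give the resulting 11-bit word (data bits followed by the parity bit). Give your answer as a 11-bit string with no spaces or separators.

10101101100

XOR of the 10 data bits: 1⊕0⊕1⊕0⊕1⊕1⊕0⊕1⊕1⊕0 = 0
Parity bit = 0 (so all 11 bits XOR to 0).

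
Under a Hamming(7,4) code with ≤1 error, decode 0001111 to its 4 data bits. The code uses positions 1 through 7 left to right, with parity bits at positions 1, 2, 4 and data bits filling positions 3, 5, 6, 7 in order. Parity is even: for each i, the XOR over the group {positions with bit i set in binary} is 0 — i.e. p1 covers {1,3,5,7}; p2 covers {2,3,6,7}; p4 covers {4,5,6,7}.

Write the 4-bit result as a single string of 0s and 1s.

s1 (pos 1,3,5,7): 0⊕0⊕1⊕1 = 0
s2 (pos 2,3,6,7): 0⊕0⊕1⊕1 = 0
s4 (pos 4,5,6,7): 1⊕1⊕1⊕1 = 0
Syndrome s4…s1 = 000 → no error.
Read data bits from positions 3,5,6,7: 0111

0111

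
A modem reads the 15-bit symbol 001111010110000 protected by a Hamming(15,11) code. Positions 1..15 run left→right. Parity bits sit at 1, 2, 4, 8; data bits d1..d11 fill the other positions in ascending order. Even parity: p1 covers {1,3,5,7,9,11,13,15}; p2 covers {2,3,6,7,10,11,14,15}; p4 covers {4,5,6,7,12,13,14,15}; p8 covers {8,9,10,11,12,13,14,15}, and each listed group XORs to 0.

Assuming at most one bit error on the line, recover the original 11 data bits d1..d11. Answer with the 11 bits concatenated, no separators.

11100110100

s1 (pos 1,3,5,7,9,11,13,15): 0⊕1⊕1⊕0⊕0⊕1⊕0⊕0 = 1
s2 (pos 2,3,6,7,10,11,14,15): 0⊕1⊕1⊕0⊕1⊕1⊕0⊕0 = 0
s4 (pos 4,5,6,7,12,13,14,15): 1⊕1⊕1⊕0⊕0⊕0⊕0⊕0 = 1
s8 (pos 8,9,10,11,12,13,14,15): 1⊕0⊕1⊕1⊕0⊕0⊕0⊕0 = 1
Syndrome s8…s1 = 1101 → error at position 13.
Flip position 13: 001111010110000 → 001111010110100
Read data bits from positions 3,5,6,7,9,10,11,12,13,14,15: 11100110100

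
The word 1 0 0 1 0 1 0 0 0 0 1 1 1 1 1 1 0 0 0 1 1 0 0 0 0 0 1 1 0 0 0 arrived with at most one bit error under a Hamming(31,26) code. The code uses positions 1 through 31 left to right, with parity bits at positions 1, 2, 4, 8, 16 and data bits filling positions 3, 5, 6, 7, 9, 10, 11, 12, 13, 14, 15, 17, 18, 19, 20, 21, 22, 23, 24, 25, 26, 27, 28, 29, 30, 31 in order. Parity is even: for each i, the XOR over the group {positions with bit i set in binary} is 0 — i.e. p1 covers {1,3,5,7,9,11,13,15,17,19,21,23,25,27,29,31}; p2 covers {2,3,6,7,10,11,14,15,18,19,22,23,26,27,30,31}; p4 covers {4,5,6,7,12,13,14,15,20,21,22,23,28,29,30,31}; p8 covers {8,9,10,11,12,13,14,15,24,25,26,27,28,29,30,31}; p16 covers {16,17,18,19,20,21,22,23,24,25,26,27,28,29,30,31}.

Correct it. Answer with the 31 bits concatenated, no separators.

s1 (pos 1,3,5,7,9,11,13,15,17,19,21,23,25,27,29,31): 1⊕0⊕0⊕0⊕0⊕1⊕1⊕1⊕0⊕0⊕1⊕0⊕0⊕1⊕0⊕0 = 0
s2 (pos 2,3,6,7,10,11,14,15,18,19,22,23,26,27,30,31): 0⊕0⊕1⊕0⊕0⊕1⊕1⊕1⊕0⊕0⊕0⊕0⊕0⊕1⊕0⊕0 = 1
s4 (pos 4,5,6,7,12,13,14,15,20,21,22,23,28,29,30,31): 1⊕0⊕1⊕0⊕1⊕1⊕1⊕1⊕1⊕1⊕0⊕0⊕1⊕0⊕0⊕0 = 1
s8 (pos 8,9,10,11,12,13,14,15,24,25,26,27,28,29,30,31): 0⊕0⊕0⊕1⊕1⊕1⊕1⊕1⊕0⊕0⊕0⊕1⊕1⊕0⊕0⊕0 = 1
s16 (pos 16,17,18,19,20,21,22,23,24,25,26,27,28,29,30,31): 1⊕0⊕0⊕0⊕1⊕1⊕0⊕0⊕0⊕0⊕0⊕1⊕1⊕0⊕0⊕0 = 1
Syndrome s16…s1 = 11110 → error at position 30.
Flip position 30: 1001010000111111000110000011000 → 1001010000111111000110000011010

1001010000111111000110000011010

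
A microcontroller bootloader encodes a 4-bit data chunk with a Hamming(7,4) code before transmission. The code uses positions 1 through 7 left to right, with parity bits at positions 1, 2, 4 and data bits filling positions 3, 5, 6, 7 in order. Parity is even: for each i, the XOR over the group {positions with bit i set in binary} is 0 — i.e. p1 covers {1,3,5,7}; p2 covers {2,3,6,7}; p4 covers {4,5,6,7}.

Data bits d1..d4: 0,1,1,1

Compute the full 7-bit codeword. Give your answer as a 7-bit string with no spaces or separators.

Place data at non-parity positions: p1 p2 0 p4 1 1 1
p1 (pos 1,3,5,7): XOR of data positions = 0⊕1⊕1 = 0
p2 (pos 2,3,6,7): XOR of data positions = 0⊕1⊕1 = 0
p4 (pos 4,5,6,7): XOR of data positions = 1⊕1⊕1 = 1
Codeword: 0001111

0001111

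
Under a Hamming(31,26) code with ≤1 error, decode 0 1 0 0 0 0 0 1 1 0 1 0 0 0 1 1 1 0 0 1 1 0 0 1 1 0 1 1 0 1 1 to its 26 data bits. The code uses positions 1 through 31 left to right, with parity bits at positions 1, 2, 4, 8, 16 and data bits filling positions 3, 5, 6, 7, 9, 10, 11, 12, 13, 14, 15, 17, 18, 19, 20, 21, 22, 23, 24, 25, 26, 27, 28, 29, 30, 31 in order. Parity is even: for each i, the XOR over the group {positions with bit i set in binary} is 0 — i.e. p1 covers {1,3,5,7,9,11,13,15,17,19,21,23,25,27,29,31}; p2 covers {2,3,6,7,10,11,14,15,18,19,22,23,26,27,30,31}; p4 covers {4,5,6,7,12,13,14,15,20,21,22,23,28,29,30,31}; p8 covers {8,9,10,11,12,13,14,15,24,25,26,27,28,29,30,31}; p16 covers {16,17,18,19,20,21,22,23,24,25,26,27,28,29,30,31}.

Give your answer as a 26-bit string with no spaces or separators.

s1 (pos 1,3,5,7,9,11,13,15,17,19,21,23,25,27,29,31): 0⊕0⊕0⊕0⊕1⊕1⊕0⊕1⊕1⊕0⊕1⊕0⊕1⊕1⊕0⊕1 = 0
s2 (pos 2,3,6,7,10,11,14,15,18,19,22,23,26,27,30,31): 1⊕0⊕0⊕0⊕0⊕1⊕0⊕1⊕0⊕0⊕0⊕0⊕0⊕1⊕1⊕1 = 0
s4 (pos 4,5,6,7,12,13,14,15,20,21,22,23,28,29,30,31): 0⊕0⊕0⊕0⊕0⊕0⊕0⊕1⊕1⊕1⊕0⊕0⊕1⊕0⊕1⊕1 = 0
s8 (pos 8,9,10,11,12,13,14,15,24,25,26,27,28,29,30,31): 1⊕1⊕0⊕1⊕0⊕0⊕0⊕1⊕1⊕1⊕0⊕1⊕1⊕0⊕1⊕1 = 0
s16 (pos 16,17,18,19,20,21,22,23,24,25,26,27,28,29,30,31): 1⊕1⊕0⊕0⊕1⊕1⊕0⊕0⊕1⊕1⊕0⊕1⊕1⊕0⊕1⊕1 = 0
Syndrome s16…s1 = 00000 → no error.
Read data bits from positions 3,5,6,7,9,10,11,12,13,14,15,17,18,19,20,21,22,23,24,25,26,27,28,29,30,31: 00001010001100110011011011

00001010001100110011011011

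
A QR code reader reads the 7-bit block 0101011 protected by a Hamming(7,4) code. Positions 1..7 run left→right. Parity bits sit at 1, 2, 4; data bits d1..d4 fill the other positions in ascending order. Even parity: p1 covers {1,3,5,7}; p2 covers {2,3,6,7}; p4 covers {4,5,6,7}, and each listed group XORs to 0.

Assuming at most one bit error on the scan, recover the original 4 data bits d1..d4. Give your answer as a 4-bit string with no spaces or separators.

0010

s1 (pos 1,3,5,7): 0⊕0⊕0⊕1 = 1
s2 (pos 2,3,6,7): 1⊕0⊕1⊕1 = 1
s4 (pos 4,5,6,7): 1⊕0⊕1⊕1 = 1
Syndrome s4…s1 = 111 → error at position 7.
Flip position 7: 0101011 → 0101010
Read data bits from positions 3,5,6,7: 0010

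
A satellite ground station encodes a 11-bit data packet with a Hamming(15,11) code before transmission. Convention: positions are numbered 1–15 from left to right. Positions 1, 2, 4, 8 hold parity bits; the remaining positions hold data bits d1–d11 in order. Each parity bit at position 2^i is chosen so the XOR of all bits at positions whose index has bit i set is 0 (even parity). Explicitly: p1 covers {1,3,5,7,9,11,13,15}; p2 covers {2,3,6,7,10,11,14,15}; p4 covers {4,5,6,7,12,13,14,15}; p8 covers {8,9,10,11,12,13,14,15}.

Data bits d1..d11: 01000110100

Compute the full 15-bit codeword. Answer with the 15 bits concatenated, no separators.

Place data at non-parity positions: p1 p2 0 p4 1 0 0 p8 0 1 1 0 1 0 0
p1 (pos 1,3,5,7,9,11,13,15): XOR of data positions = 0⊕1⊕0⊕0⊕1⊕1⊕0 = 1
p2 (pos 2,3,6,7,10,11,14,15): XOR of data positions = 0⊕0⊕0⊕1⊕1⊕0⊕0 = 0
p4 (pos 4,5,6,7,12,13,14,15): XOR of data positions = 1⊕0⊕0⊕0⊕1⊕0⊕0 = 0
p8 (pos 8,9,10,11,12,13,14,15): XOR of data positions = 0⊕1⊕1⊕0⊕1⊕0⊕0 = 1
Codeword: 100010010110100

100010010110100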